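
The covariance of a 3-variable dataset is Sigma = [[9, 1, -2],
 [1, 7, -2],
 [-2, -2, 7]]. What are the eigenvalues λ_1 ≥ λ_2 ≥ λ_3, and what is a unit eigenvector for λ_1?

Step 1 — characteristic polynomial p(λ) = det(λI - Sigma) = λ³ - tr·λ² + c_1·λ - det, where tr = trace, c_1 = sum of the principal 2×2 minors, det = det(Sigma):
  tr = 9 + 7 + 7 = 23,
  c_1 = (9·7 - (1)²) + (9·7 - (-2)²) + (7·7 - (-2)²) = 62 + 59 + 45 = 166,
  det = 9·(7·7 - (-2)²) - (1)·((1)·7 - (-2)·(-2)) + (-2)·((1)·(-2) - 7·(-2)) = 9·(45) - (1)·(3) + (-2)·(12) = 378.
  So p(λ) = λ³ - 23λ² + 166λ - 378.
Step 2 — look for an integer root (rational root theorem: any rational root is an integer divisor of 378). Testing λ = 7:
  p(7) = 343 - 1127 + 1162 - 378 = 0  ✓
  Dividing out (λ - 7): p(λ) = (λ - 7)(λ² - 16λ + 54).
Step 3 — remaining eigenvalues from the quadratic λ² - 16λ + 54 = 0:
  Δ = 16² - 4·54 = 256 - 216 = 40,  λ = (16 ± √40)/2 = (16 ± 6.3246)/2 ≈ 11.1623 or 4.8377.
  Sorted: λ_1 = 11.1623,  λ_2 = 7,  λ_3 = 4.8377  (check: sum = 23 = tr ✓).

Step 4 — unit eigenvector for λ_1 ≈ 11.1623: v spans the null space of (Sigma - λ_1 I), whose rows are
  r_1 = (-2.1623, 1, -2),  r_2 = (1, -4.1623, -2),  r_3 = (-2, -2, -4.1623).
  v is orthogonal to every row, so take v ∝ r_1 × r_2 = ((1)·(-2) - (-2)·(-4.1623), (-2)·(1) - (-2.1623)·(-2), (-2.1623)·(-4.1623) - (1)·(1)) ≈ (-10.3246, -6.3246, 8).
  Rescale (multiply by -1 so the first nonzero entry is positive): u = (10.3246, 6.3246, -8).
  ||u|| = √((10.3246)² + (6.3246)² + (-8)²) = √(210.5964) ≈ 14.5119,  v_1 = u/||u|| ≈ (0.7115, 0.4358, -0.5513) (||v_1|| = 1).

λ_1 = 11.1623,  λ_2 = 7,  λ_3 = 4.8377;  v_1 ≈ (0.7115, 0.4358, -0.5513)


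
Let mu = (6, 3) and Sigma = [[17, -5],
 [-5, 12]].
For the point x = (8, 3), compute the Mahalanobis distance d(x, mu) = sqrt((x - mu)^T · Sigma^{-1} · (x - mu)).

Step 1 — centre the observation: (x - mu) = (2, 0).

Step 2 — invert Sigma. det(Sigma) = 17·12 - (-5)² = 179.
  Sigma^{-1} = (1/det) · [[d, -b], [-b, a]] = [[0.067, 0.0279],
 [0.0279, 0.095]].

Step 3 — form the quadratic (x - mu)^T · Sigma^{-1} · (x - mu):
  Sigma^{-1} · (x - mu) = (0.1341, 0.0559).
  (x - mu)^T · [Sigma^{-1} · (x - mu)] = (2)·(0.1341) + (0)·(0.0559) = 0.2682.

Step 4 — take square root: d = √(0.2682) ≈ 0.5178.

d(x, mu) = √(0.2682) ≈ 0.5178


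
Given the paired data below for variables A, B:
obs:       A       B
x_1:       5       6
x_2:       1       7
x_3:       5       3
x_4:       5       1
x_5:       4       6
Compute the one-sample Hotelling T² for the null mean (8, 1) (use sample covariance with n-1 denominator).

Step 1 — sample mean vector:
  mean(A) = (5 + 1 + 5 + 5 + 4) / 5 = 20/5 = 4
  mean(B) = (6 + 7 + 3 + 1 + 6) / 5 = 23/5 = 4.6
  x̄ = (4, 4.6),  deviation x̄ - mu_0 = (4, 4.6) - (8, 1) = (-4, 3.6).

Step 2 — sample covariance matrix, S[i,j] = (1/(n-1)) · Σ_k (x_{k,i} - mean_i) · (x_{k,j} - mean_j), divisor n-1 = 4:
  S[A,A] = ((1)·(1) + (-3)·(-3) + (1)·(1) + (1)·(1) + (0)·(0)) / 4 = 12/4 = 3
  S[A,B] = ((1)·(1.4) + (-3)·(2.4) + (1)·(-1.6) + (1)·(-3.6) + (0)·(1.4)) / 4 = -11/4 = -2.75
  S[B,B] = ((1.4)·(1.4) + (2.4)·(2.4) + (-1.6)·(-1.6) + (-3.6)·(-3.6) + (1.4)·(1.4)) / 4 = 25.2/4 = 6.3
  S = [[3, -2.75],
 [-2.75, 6.3]].

Step 3 — invert S. det(S) = 3·6.3 - (-2.75)² = 11.3375.
  S^{-1} = (1/det) · [[d, -b], [-b, a]] = [[0.5557, 0.2426],
 [0.2426, 0.2646]].

Step 4 — quadratic form (x̄ - mu_0)^T · S^{-1} · (x̄ - mu_0):
  S^{-1} · (x̄ - mu_0) = (-1.3495, -0.0176),
  (x̄ - mu_0)^T · [...] = (-4)·(-1.3495) + (3.6)·(-0.0176) = 5.3345.

Step 5 — scale by n: T² = 5 · 5.3345 = 26.6725.

T² ≈ 26.6725


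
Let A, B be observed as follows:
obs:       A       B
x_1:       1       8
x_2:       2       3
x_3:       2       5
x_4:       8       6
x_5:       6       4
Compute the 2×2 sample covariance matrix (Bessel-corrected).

Step 1 — column means:
  mean(A) = (1 + 2 + 2 + 8 + 6) / 5 = 19/5 = 3.8
  mean(B) = (8 + 3 + 5 + 6 + 4) / 5 = 26/5 = 5.2

Step 2 — sample covariance S[i,j] = (1/(n-1)) · Σ_k (x_{k,i} - mean_i) · (x_{k,j} - mean_j), with n-1 = 4.
  S[A,A] = ((-2.8)·(-2.8) + (-1.8)·(-1.8) + (-1.8)·(-1.8) + (4.2)·(4.2) + (2.2)·(2.2)) / 4 = 36.8/4 = 9.2
  S[A,B] = ((-2.8)·(2.8) + (-1.8)·(-2.2) + (-1.8)·(-0.2) + (4.2)·(0.8) + (2.2)·(-1.2)) / 4 = -2.8/4 = -0.7
  S[B,B] = ((2.8)·(2.8) + (-2.2)·(-2.2) + (-0.2)·(-0.2) + (0.8)·(0.8) + (-1.2)·(-1.2)) / 4 = 14.8/4 = 3.7

S is symmetric (S[j,i] = S[i,j]). Assembling:

S = [[9.2, -0.7],
 [-0.7, 3.7]]


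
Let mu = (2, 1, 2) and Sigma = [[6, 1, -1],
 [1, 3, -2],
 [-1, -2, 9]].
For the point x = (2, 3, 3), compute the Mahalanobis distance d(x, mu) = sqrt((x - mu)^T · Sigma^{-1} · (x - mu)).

Step 1 — centre the observation: (x - mu) = (0, 2, 1).

Step 2 — invert Sigma (cofactor / det for 3×3, or solve directly):
  Sigma^{-1} = [[0.1769, -0.0538, 0.0077],
 [-0.0538, 0.4077, 0.0846],
 [0.0077, 0.0846, 0.1308]].

Step 3 — form the quadratic (x - mu)^T · Sigma^{-1} · (x - mu):
  Sigma^{-1} · (x - mu) = (-0.1, 0.9, 0.3).
  (x - mu)^T · [Sigma^{-1} · (x - mu)] = (0)·(-0.1) + (2)·(0.9) + (1)·(0.3) = 2.1.

Step 4 — take square root: d = √(2.1) ≈ 1.4491.

d(x, mu) = √(2.1) ≈ 1.4491


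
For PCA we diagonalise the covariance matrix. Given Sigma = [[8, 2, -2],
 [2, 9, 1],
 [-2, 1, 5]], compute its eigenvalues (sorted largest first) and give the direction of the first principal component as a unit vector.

Step 1 — characteristic polynomial p(λ) = det(λI - Sigma) = λ³ - tr·λ² + c_1·λ - det, where tr = trace, c_1 = sum of the principal 2×2 minors, det = det(Sigma):
  tr = 8 + 9 + 5 = 22,
  c_1 = (8·9 - (2)²) + (8·5 - (-2)²) + (9·5 - (1)²) = 68 + 36 + 44 = 148,
  det = 8·(9·5 - (1)²) - (2)·((2)·5 - (1)·(-2)) + (-2)·((2)·(1) - 9·(-2)) = 8·(44) - (2)·(12) + (-2)·(20) = 288.
  So p(λ) = λ³ - 22λ² + 148λ - 288.
Step 2 — look for an integer root (rational root theorem: any rational root is an integer divisor of 288). Testing λ = 8:
  p(8) = 512 - 1408 + 1184 - 288 = 0  ✓
  Dividing out (λ - 8): p(λ) = (λ - 8)(λ² - 14λ + 36).
Step 3 — remaining eigenvalues from the quadratic λ² - 14λ + 36 = 0:
  Δ = 14² - 4·36 = 196 - 144 = 52,  λ = (14 ± √52)/2 = (14 ± 7.2111)/2 ≈ 10.6056 or 3.3944.
  Sorted: λ_1 = 10.6056,  λ_2 = 8,  λ_3 = 3.3944  (check: sum = 22 = tr ✓).

Step 4 — unit eigenvector for λ_1 ≈ 10.6056: v spans the null space of (Sigma - λ_1 I), whose rows are
  r_1 = (-2.6056, 2, -2),  r_2 = (2, -1.6056, 1),  r_3 = (-2, 1, -5.6056).
  v is orthogonal to every row, so take v ∝ r_1 × r_2 = ((2)·(1) - (-2)·(-1.6056), (-2)·(2) - (-2.6056)·(1), (-2.6056)·(-1.6056) - (2)·(2)) ≈ (-1.2111, -1.3944, 0.1833).
  Rescale (multiply by -1 so the first nonzero entry is positive): u = (1.2111, 1.3944, -0.1833).
  ||u|| = √((1.2111)² + (1.3944)² + (-0.1833)²) = √(3.4449) ≈ 1.856,  v_1 = u/||u|| ≈ (0.6525, 0.7513, -0.0988) (||v_1|| = 1).

λ_1 = 10.6056,  λ_2 = 8,  λ_3 = 3.3944;  v_1 ≈ (0.6525, 0.7513, -0.0988)


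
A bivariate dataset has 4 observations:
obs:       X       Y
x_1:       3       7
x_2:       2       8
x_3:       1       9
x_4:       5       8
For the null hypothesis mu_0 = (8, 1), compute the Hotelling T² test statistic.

Step 1 — sample mean vector:
  mean(X) = (3 + 2 + 1 + 5) / 4 = 11/4 = 2.75
  mean(Y) = (7 + 8 + 9 + 8) / 4 = 32/4 = 8
  x̄ = (2.75, 8),  deviation x̄ - mu_0 = (2.75, 8) - (8, 1) = (-5.25, 7).

Step 2 — sample covariance matrix, S[i,j] = (1/(n-1)) · Σ_k (x_{k,i} - mean_i) · (x_{k,j} - mean_j), divisor n-1 = 3:
  S[X,X] = ((0.25)·(0.25) + (-0.75)·(-0.75) + (-1.75)·(-1.75) + (2.25)·(2.25)) / 3 = 8.75/3 = 2.9167
  S[X,Y] = ((0.25)·(-1) + (-0.75)·(0) + (-1.75)·(1) + (2.25)·(0)) / 3 = -2/3 = -0.6667
  S[Y,Y] = ((-1)·(-1) + (0)·(0) + (1)·(1) + (0)·(0)) / 3 = 2/3 = 0.6667
  S = [[2.9167, -0.6667],
 [-0.6667, 0.6667]].

Step 3 — invert S. det(S) = 2.9167·0.6667 - (-0.6667)² = 1.5.
  S^{-1} = (1/det) · [[d, -b], [-b, a]] = [[0.4444, 0.4444],
 [0.4444, 1.9444]].

Step 4 — quadratic form (x̄ - mu_0)^T · S^{-1} · (x̄ - mu_0):
  S^{-1} · (x̄ - mu_0) = (0.7778, 11.2778),
  (x̄ - mu_0)^T · [...] = (-5.25)·(0.7778) + (7)·(11.2778) = 74.8611.

Step 5 — scale by n: T² = 4 · 74.8611 = 299.4444.

T² ≈ 299.4444


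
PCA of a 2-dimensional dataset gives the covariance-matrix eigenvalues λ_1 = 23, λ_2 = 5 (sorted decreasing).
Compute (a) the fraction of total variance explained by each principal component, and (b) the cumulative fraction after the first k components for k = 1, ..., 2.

Step 1 — total variance = trace(Sigma) = Σ λ_i = 23 + 5 = 28.

Step 2 — fraction explained by component i = λ_i / Σ λ:
  PC1: 23/28 = 0.8214
  PC2: 5/28 = 0.1786

Step 3 — cumulative fraction after k components = (λ_1 + ... + λ_k) / Σ λ:
  k = 1: 23/28 = 0.8214
  k = 2: (23 + 5)/28 = 28/28 = 1

Summary (fraction, with percent):

explained: PC1 0.8214 (82.14%), PC2 0.1786 (17.86%);  cumulative: 0.8214, 1


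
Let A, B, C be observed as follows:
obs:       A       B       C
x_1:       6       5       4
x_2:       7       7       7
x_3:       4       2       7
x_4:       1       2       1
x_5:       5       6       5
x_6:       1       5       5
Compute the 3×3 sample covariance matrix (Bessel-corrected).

Step 1 — column means:
  mean(A) = (6 + 7 + 4 + 1 + 5 + 1) / 6 = 24/6 = 4
  mean(B) = (5 + 7 + 2 + 2 + 6 + 5) / 6 = 27/6 = 4.5
  mean(C) = (4 + 7 + 7 + 1 + 5 + 5) / 6 = 29/6 = 4.8333

Step 2 — sample covariance S[i,j] = (1/(n-1)) · Σ_k (x_{k,i} - mean_i) · (x_{k,j} - mean_j), with n-1 = 5.
  S[A,A] = ((2)·(2) + (3)·(3) + (0)·(0) + (-3)·(-3) + (1)·(1) + (-3)·(-3)) / 5 = 32/5 = 6.4
  S[A,B] = ((2)·(0.5) + (3)·(2.5) + (0)·(-2.5) + (-3)·(-2.5) + (1)·(1.5) + (-3)·(0.5)) / 5 = 16/5 = 3.2
  S[A,C] = ((2)·(-0.8333) + (3)·(2.1667) + (0)·(2.1667) + (-3)·(-3.8333) + (1)·(0.1667) + (-3)·(0.1667)) / 5 = 16/5 = 3.2
  S[B,B] = ((0.5)·(0.5) + (2.5)·(2.5) + (-2.5)·(-2.5) + (-2.5)·(-2.5) + (1.5)·(1.5) + (0.5)·(0.5)) / 5 = 21.5/5 = 4.3
  S[B,C] = ((0.5)·(-0.8333) + (2.5)·(2.1667) + (-2.5)·(2.1667) + (-2.5)·(-3.8333) + (1.5)·(0.1667) + (0.5)·(0.1667)) / 5 = 9.5/5 = 1.9
  S[C,C] = ((-0.8333)·(-0.8333) + (2.1667)·(2.1667) + (2.1667)·(2.1667) + (-3.8333)·(-3.8333) + (0.1667)·(0.1667) + (0.1667)·(0.1667)) / 5 = 24.8333/5 = 4.9667

S is symmetric (S[j,i] = S[i,j]). Assembling:

S = [[6.4, 3.2, 3.2],
 [3.2, 4.3, 1.9],
 [3.2, 1.9, 4.9667]]


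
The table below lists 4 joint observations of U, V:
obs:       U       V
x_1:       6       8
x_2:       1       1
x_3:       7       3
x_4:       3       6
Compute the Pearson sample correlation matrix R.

Step 1 — column means:
  mean(U) = (6 + 1 + 7 + 3) / 4 = 17/4 = 4.25
  mean(V) = (8 + 1 + 3 + 6) / 4 = 18/4 = 4.5

Step 2 — sample variances and covariances s[i,j] = (1/(n-1)) · Σ_k (x_{k,i} - mean_i) · (x_{k,j} - mean_j), with n-1 = 3:
  s[U,U] = ((1.75)·(1.75) + (-3.25)·(-3.25) + (2.75)·(2.75) + (-1.25)·(-1.25)) / 3 = 22.75/3 = 7.5833
  s[U,V] = ((1.75)·(3.5) + (-3.25)·(-3.5) + (2.75)·(-1.5) + (-1.25)·(1.5)) / 3 = 11.5/3 = 3.8333
  s[V,V] = ((3.5)·(3.5) + (-3.5)·(-3.5) + (-1.5)·(-1.5) + (1.5)·(1.5)) / 3 = 29/3 = 9.6667
  Sample standard deviations s_i = √(s[i,i]):
  s(U) = √(7.5833) = 2.7538
  s(V) = √(9.6667) = 3.1091

Step 3 — r_{ij} = s_{ij} / (s_i · s_j):
  r[U,U] = 1 (diagonal).
  r[U,V] = 3.8333 / (2.7538 · 3.1091) = 3.8333 / 8.5619 = 0.4477
  r[V,V] = 1 (diagonal).

R is symmetric with unit diagonal. Assembling:

R = [[1, 0.4477],
 [0.4477, 1]]


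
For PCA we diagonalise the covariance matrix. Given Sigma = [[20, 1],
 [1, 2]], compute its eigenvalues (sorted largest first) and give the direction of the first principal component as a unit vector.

Step 1 — characteristic polynomial of 2×2 Sigma:
  det(Sigma - λI) = λ² - trace · λ + det = 0.
  trace = 20 + 2 = 22, det = 20·2 - (1)² = 39.
Step 2 — discriminant:
  Δ = trace² - 4·det = 484 - 156 = 328.
Step 3 — eigenvalues:
  λ = (trace ± √Δ)/2 = (22 ± 18.1108)/2,
  λ_1 = 20.0554,  λ_2 = 1.9446.

Step 4 — unit eigenvector for λ_1: solve (Sigma - λ_1 I)v = 0. First row:
  (20 - 20.0554)·v_x + (1)·v_y = 0, i.e. (-0.0554)·v_x + (1)·v_y = 0,
  so v ∝ (b, λ_1 - a) = (1, 0.0554) = u.
  ||u|| = √((1)² + (0.0554)²) = √(1.0031) ≈ 1.0015,
  v_1 = u/||u|| ≈ (0.9985, 0.0553) (||v_1|| = 1).

λ_1 = 20.0554,  λ_2 = 1.9446;  v_1 ≈ (0.9985, 0.0553)


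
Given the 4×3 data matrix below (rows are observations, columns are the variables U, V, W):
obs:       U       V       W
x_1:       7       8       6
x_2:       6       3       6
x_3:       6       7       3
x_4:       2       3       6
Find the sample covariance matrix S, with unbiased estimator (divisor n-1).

Step 1 — column means:
  mean(U) = (7 + 6 + 6 + 2) / 4 = 21/4 = 5.25
  mean(V) = (8 + 3 + 7 + 3) / 4 = 21/4 = 5.25
  mean(W) = (6 + 6 + 3 + 6) / 4 = 21/4 = 5.25

Step 2 — sample covariance S[i,j] = (1/(n-1)) · Σ_k (x_{k,i} - mean_i) · (x_{k,j} - mean_j), with n-1 = 3.
  S[U,U] = ((1.75)·(1.75) + (0.75)·(0.75) + (0.75)·(0.75) + (-3.25)·(-3.25)) / 3 = 14.75/3 = 4.9167
  S[U,V] = ((1.75)·(2.75) + (0.75)·(-2.25) + (0.75)·(1.75) + (-3.25)·(-2.25)) / 3 = 11.75/3 = 3.9167
  S[U,W] = ((1.75)·(0.75) + (0.75)·(0.75) + (0.75)·(-2.25) + (-3.25)·(0.75)) / 3 = -2.25/3 = -0.75
  S[V,V] = ((2.75)·(2.75) + (-2.25)·(-2.25) + (1.75)·(1.75) + (-2.25)·(-2.25)) / 3 = 20.75/3 = 6.9167
  S[V,W] = ((2.75)·(0.75) + (-2.25)·(0.75) + (1.75)·(-2.25) + (-2.25)·(0.75)) / 3 = -5.25/3 = -1.75
  S[W,W] = ((0.75)·(0.75) + (0.75)·(0.75) + (-2.25)·(-2.25) + (0.75)·(0.75)) / 3 = 6.75/3 = 2.25

S is symmetric (S[j,i] = S[i,j]). Assembling:

S = [[4.9167, 3.9167, -0.75],
 [3.9167, 6.9167, -1.75],
 [-0.75, -1.75, 2.25]]


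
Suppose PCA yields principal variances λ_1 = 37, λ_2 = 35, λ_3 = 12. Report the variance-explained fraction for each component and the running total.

Step 1 — total variance = trace(Sigma) = Σ λ_i = 37 + 35 + 12 = 84.

Step 2 — fraction explained by component i = λ_i / Σ λ:
  PC1: 37/84 = 0.4405
  PC2: 35/84 = 0.4167
  PC3: 12/84 = 0.1429

Step 3 — cumulative fraction after k components = (λ_1 + ... + λ_k) / Σ λ:
  k = 1: 37/84 = 0.4405
  k = 2: (37 + 35)/84 = 72/84 = 0.8571
  k = 3: (37 + 35 + 12)/84 = 84/84 = 1

Summary (fraction, with percent):

explained: PC1 0.4405 (44.05%), PC2 0.4167 (41.67%), PC3 0.1429 (14.29%);  cumulative: 0.4405, 0.8571, 1


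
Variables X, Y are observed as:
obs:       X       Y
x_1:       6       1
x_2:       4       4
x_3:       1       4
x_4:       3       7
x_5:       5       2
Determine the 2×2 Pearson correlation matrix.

Step 1 — column means:
  mean(X) = (6 + 4 + 1 + 3 + 5) / 5 = 19/5 = 3.8
  mean(Y) = (1 + 4 + 4 + 7 + 2) / 5 = 18/5 = 3.6

Step 2 — sample variances and covariances s[i,j] = (1/(n-1)) · Σ_k (x_{k,i} - mean_i) · (x_{k,j} - mean_j), with n-1 = 4:
  s[X,X] = ((2.2)·(2.2) + (0.2)·(0.2) + (-2.8)·(-2.8) + (-0.8)·(-0.8) + (1.2)·(1.2)) / 4 = 14.8/4 = 3.7
  s[X,Y] = ((2.2)·(-2.6) + (0.2)·(0.4) + (-2.8)·(0.4) + (-0.8)·(3.4) + (1.2)·(-1.6)) / 4 = -11.4/4 = -2.85
  s[Y,Y] = ((-2.6)·(-2.6) + (0.4)·(0.4) + (0.4)·(0.4) + (3.4)·(3.4) + (-1.6)·(-1.6)) / 4 = 21.2/4 = 5.3
  Sample standard deviations s_i = √(s[i,i]):
  s(X) = √(3.7) = 1.9235
  s(Y) = √(5.3) = 2.3022

Step 3 — r_{ij} = s_{ij} / (s_i · s_j):
  r[X,X] = 1 (diagonal).
  r[X,Y] = -2.85 / (1.9235 · 2.3022) = -2.85 / 4.4283 = -0.6436
  r[Y,Y] = 1 (diagonal).

R is symmetric with unit diagonal. Assembling:

R = [[1, -0.6436],
 [-0.6436, 1]]


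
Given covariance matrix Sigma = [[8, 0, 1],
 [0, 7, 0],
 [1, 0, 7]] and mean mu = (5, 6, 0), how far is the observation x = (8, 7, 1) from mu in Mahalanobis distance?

Step 1 — centre the observation: (x - mu) = (3, 1, 1).

Step 2 — invert Sigma (cofactor / det for 3×3, or solve directly):
  Sigma^{-1} = [[0.1273, 0, -0.0182],
 [0, 0.1429, 0],
 [-0.0182, 0, 0.1455]].

Step 3 — form the quadratic (x - mu)^T · Sigma^{-1} · (x - mu):
  Sigma^{-1} · (x - mu) = (0.3636, 0.1429, 0.0909).
  (x - mu)^T · [Sigma^{-1} · (x - mu)] = (3)·(0.3636) + (1)·(0.1429) + (1)·(0.0909) = 1.3247.

Step 4 — take square root: d = √(1.3247) ≈ 1.1509.

d(x, mu) = √(1.3247) ≈ 1.1509


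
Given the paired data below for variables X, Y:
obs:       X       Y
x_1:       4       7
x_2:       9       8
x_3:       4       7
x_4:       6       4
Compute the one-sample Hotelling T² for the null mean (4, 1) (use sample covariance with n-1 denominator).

Step 1 — sample mean vector:
  mean(X) = (4 + 9 + 4 + 6) / 4 = 23/4 = 5.75
  mean(Y) = (7 + 8 + 7 + 4) / 4 = 26/4 = 6.5
  x̄ = (5.75, 6.5),  deviation x̄ - mu_0 = (5.75, 6.5) - (4, 1) = (1.75, 5.5).

Step 2 — sample covariance matrix, S[i,j] = (1/(n-1)) · Σ_k (x_{k,i} - mean_i) · (x_{k,j} - mean_j), divisor n-1 = 3:
  S[X,X] = ((-1.75)·(-1.75) + (3.25)·(3.25) + (-1.75)·(-1.75) + (0.25)·(0.25)) / 3 = 16.75/3 = 5.5833
  S[X,Y] = ((-1.75)·(0.5) + (3.25)·(1.5) + (-1.75)·(0.5) + (0.25)·(-2.5)) / 3 = 2.5/3 = 0.8333
  S[Y,Y] = ((0.5)·(0.5) + (1.5)·(1.5) + (0.5)·(0.5) + (-2.5)·(-2.5)) / 3 = 9/3 = 3
  S = [[5.5833, 0.8333],
 [0.8333, 3]].

Step 3 — invert S. det(S) = 5.5833·3 - (0.8333)² = 16.0556.
  S^{-1} = (1/det) · [[d, -b], [-b, a]] = [[0.1869, -0.0519],
 [-0.0519, 0.3478]].

Step 4 — quadratic form (x̄ - mu_0)^T · S^{-1} · (x̄ - mu_0):
  S^{-1} · (x̄ - mu_0) = (0.0415, 1.8218),
  (x̄ - mu_0)^T · [...] = (1.75)·(0.0415) + (5.5)·(1.8218) = 10.0926.

Step 5 — scale by n: T² = 4 · 10.0926 = 40.3702.

T² ≈ 40.3702


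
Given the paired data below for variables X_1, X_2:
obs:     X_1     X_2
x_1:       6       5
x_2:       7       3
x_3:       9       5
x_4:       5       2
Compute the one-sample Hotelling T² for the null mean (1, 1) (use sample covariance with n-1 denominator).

Step 1 — sample mean vector:
  mean(X_1) = (6 + 7 + 9 + 5) / 4 = 27/4 = 6.75
  mean(X_2) = (5 + 3 + 5 + 2) / 4 = 15/4 = 3.75
  x̄ = (6.75, 3.75),  deviation x̄ - mu_0 = (6.75, 3.75) - (1, 1) = (5.75, 2.75).

Step 2 — sample covariance matrix, S[i,j] = (1/(n-1)) · Σ_k (x_{k,i} - mean_i) · (x_{k,j} - mean_j), divisor n-1 = 3:
  S[X_1,X_1] = ((-0.75)·(-0.75) + (0.25)·(0.25) + (2.25)·(2.25) + (-1.75)·(-1.75)) / 3 = 8.75/3 = 2.9167
  S[X_1,X_2] = ((-0.75)·(1.25) + (0.25)·(-0.75) + (2.25)·(1.25) + (-1.75)·(-1.75)) / 3 = 4.75/3 = 1.5833
  S[X_2,X_2] = ((1.25)·(1.25) + (-0.75)·(-0.75) + (1.25)·(1.25) + (-1.75)·(-1.75)) / 3 = 6.75/3 = 2.25
  S = [[2.9167, 1.5833],
 [1.5833, 2.25]].

Step 3 — invert S. det(S) = 2.9167·2.25 - (1.5833)² = 4.0556.
  S^{-1} = (1/det) · [[d, -b], [-b, a]] = [[0.5548, -0.3904],
 [-0.3904, 0.7192]].

Step 4 — quadratic form (x̄ - mu_0)^T · S^{-1} · (x̄ - mu_0):
  S^{-1} · (x̄ - mu_0) = (2.1164, -0.2671),
  (x̄ - mu_0)^T · [...] = (5.75)·(2.1164) + (2.75)·(-0.2671) = 11.4349.

Step 5 — scale by n: T² = 4 · 11.4349 = 45.7397.

T² ≈ 45.7397


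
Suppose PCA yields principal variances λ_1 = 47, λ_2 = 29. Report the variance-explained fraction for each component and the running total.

Step 1 — total variance = trace(Sigma) = Σ λ_i = 47 + 29 = 76.

Step 2 — fraction explained by component i = λ_i / Σ λ:
  PC1: 47/76 = 0.6184
  PC2: 29/76 = 0.3816

Step 3 — cumulative fraction after k components = (λ_1 + ... + λ_k) / Σ λ:
  k = 1: 47/76 = 0.6184
  k = 2: (47 + 29)/76 = 76/76 = 1

Summary (fraction, with percent):

explained: PC1 0.6184 (61.84%), PC2 0.3816 (38.16%);  cumulative: 0.6184, 1


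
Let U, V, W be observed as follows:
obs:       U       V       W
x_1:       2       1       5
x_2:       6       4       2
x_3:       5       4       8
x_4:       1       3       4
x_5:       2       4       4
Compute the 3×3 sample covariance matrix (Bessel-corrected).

Step 1 — column means:
  mean(U) = (2 + 6 + 5 + 1 + 2) / 5 = 16/5 = 3.2
  mean(V) = (1 + 4 + 4 + 3 + 4) / 5 = 16/5 = 3.2
  mean(W) = (5 + 2 + 8 + 4 + 4) / 5 = 23/5 = 4.6

Step 2 — sample covariance S[i,j] = (1/(n-1)) · Σ_k (x_{k,i} - mean_i) · (x_{k,j} - mean_j), with n-1 = 4.
  S[U,U] = ((-1.2)·(-1.2) + (2.8)·(2.8) + (1.8)·(1.8) + (-2.2)·(-2.2) + (-1.2)·(-1.2)) / 4 = 18.8/4 = 4.7
  S[U,V] = ((-1.2)·(-2.2) + (2.8)·(0.8) + (1.8)·(0.8) + (-2.2)·(-0.2) + (-1.2)·(0.8)) / 4 = 5.8/4 = 1.45
  S[U,W] = ((-1.2)·(0.4) + (2.8)·(-2.6) + (1.8)·(3.4) + (-2.2)·(-0.6) + (-1.2)·(-0.6)) / 4 = 0.4/4 = 0.1
  S[V,V] = ((-2.2)·(-2.2) + (0.8)·(0.8) + (0.8)·(0.8) + (-0.2)·(-0.2) + (0.8)·(0.8)) / 4 = 6.8/4 = 1.7
  S[V,W] = ((-2.2)·(0.4) + (0.8)·(-2.6) + (0.8)·(3.4) + (-0.2)·(-0.6) + (0.8)·(-0.6)) / 4 = -0.6/4 = -0.15
  S[W,W] = ((0.4)·(0.4) + (-2.6)·(-2.6) + (3.4)·(3.4) + (-0.6)·(-0.6) + (-0.6)·(-0.6)) / 4 = 19.2/4 = 4.8

S is symmetric (S[j,i] = S[i,j]). Assembling:

S = [[4.7, 1.45, 0.1],
 [1.45, 1.7, -0.15],
 [0.1, -0.15, 4.8]]


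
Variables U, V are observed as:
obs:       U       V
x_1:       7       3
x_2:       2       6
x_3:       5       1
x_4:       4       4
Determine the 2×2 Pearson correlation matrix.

Step 1 — column means:
  mean(U) = (7 + 2 + 5 + 4) / 4 = 18/4 = 4.5
  mean(V) = (3 + 6 + 1 + 4) / 4 = 14/4 = 3.5

Step 2 — sample variances and covariances s[i,j] = (1/(n-1)) · Σ_k (x_{k,i} - mean_i) · (x_{k,j} - mean_j), with n-1 = 3:
  s[U,U] = ((2.5)·(2.5) + (-2.5)·(-2.5) + (0.5)·(0.5) + (-0.5)·(-0.5)) / 3 = 13/3 = 4.3333
  s[U,V] = ((2.5)·(-0.5) + (-2.5)·(2.5) + (0.5)·(-2.5) + (-0.5)·(0.5)) / 3 = -9/3 = -3
  s[V,V] = ((-0.5)·(-0.5) + (2.5)·(2.5) + (-2.5)·(-2.5) + (0.5)·(0.5)) / 3 = 13/3 = 4.3333
  Sample standard deviations s_i = √(s[i,i]):
  s(U) = √(4.3333) = 2.0817
  s(V) = √(4.3333) = 2.0817

Step 3 — r_{ij} = s_{ij} / (s_i · s_j):
  r[U,U] = 1 (diagonal).
  r[U,V] = -3 / (2.0817 · 2.0817) = -3 / 4.3333 = -0.6923
  r[V,V] = 1 (diagonal).

R is symmetric with unit diagonal. Assembling:

R = [[1, -0.6923],
 [-0.6923, 1]]


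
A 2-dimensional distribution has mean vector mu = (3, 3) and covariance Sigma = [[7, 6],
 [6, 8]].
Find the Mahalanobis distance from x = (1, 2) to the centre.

Step 1 — centre the observation: (x - mu) = (-2, -1).

Step 2 — invert Sigma. det(Sigma) = 7·8 - (6)² = 20.
  Sigma^{-1} = (1/det) · [[d, -b], [-b, a]] = [[0.4, -0.3],
 [-0.3, 0.35]].

Step 3 — form the quadratic (x - mu)^T · Sigma^{-1} · (x - mu):
  Sigma^{-1} · (x - mu) = (-0.5, 0.25).
  (x - mu)^T · [Sigma^{-1} · (x - mu)] = (-2)·(-0.5) + (-1)·(0.25) = 0.75.

Step 4 — take square root: d = √(0.75) ≈ 0.866.

d(x, mu) = √(0.75) ≈ 0.866


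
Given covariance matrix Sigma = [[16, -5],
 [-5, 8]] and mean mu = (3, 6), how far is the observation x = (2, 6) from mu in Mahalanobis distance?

Step 1 — centre the observation: (x - mu) = (-1, 0).

Step 2 — invert Sigma. det(Sigma) = 16·8 - (-5)² = 103.
  Sigma^{-1} = (1/det) · [[d, -b], [-b, a]] = [[0.0777, 0.0485],
 [0.0485, 0.1553]].

Step 3 — form the quadratic (x - mu)^T · Sigma^{-1} · (x - mu):
  Sigma^{-1} · (x - mu) = (-0.0777, -0.0485).
  (x - mu)^T · [Sigma^{-1} · (x - mu)] = (-1)·(-0.0777) + (0)·(-0.0485) = 0.0777.

Step 4 — take square root: d = √(0.0777) ≈ 0.2787.

d(x, mu) = √(0.0777) ≈ 0.2787


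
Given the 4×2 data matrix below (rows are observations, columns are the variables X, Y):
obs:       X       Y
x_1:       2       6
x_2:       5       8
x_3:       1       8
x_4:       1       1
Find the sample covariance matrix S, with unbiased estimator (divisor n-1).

Step 1 — column means:
  mean(X) = (2 + 5 + 1 + 1) / 4 = 9/4 = 2.25
  mean(Y) = (6 + 8 + 8 + 1) / 4 = 23/4 = 5.75

Step 2 — sample covariance S[i,j] = (1/(n-1)) · Σ_k (x_{k,i} - mean_i) · (x_{k,j} - mean_j), with n-1 = 3.
  S[X,X] = ((-0.25)·(-0.25) + (2.75)·(2.75) + (-1.25)·(-1.25) + (-1.25)·(-1.25)) / 3 = 10.75/3 = 3.5833
  S[X,Y] = ((-0.25)·(0.25) + (2.75)·(2.25) + (-1.25)·(2.25) + (-1.25)·(-4.75)) / 3 = 9.25/3 = 3.0833
  S[Y,Y] = ((0.25)·(0.25) + (2.25)·(2.25) + (2.25)·(2.25) + (-4.75)·(-4.75)) / 3 = 32.75/3 = 10.9167

S is symmetric (S[j,i] = S[i,j]). Assembling:

S = [[3.5833, 3.0833],
 [3.0833, 10.9167]]


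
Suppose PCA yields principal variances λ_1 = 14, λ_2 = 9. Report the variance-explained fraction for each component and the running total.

Step 1 — total variance = trace(Sigma) = Σ λ_i = 14 + 9 = 23.

Step 2 — fraction explained by component i = λ_i / Σ λ:
  PC1: 14/23 = 0.6087
  PC2: 9/23 = 0.3913

Step 3 — cumulative fraction after k components = (λ_1 + ... + λ_k) / Σ λ:
  k = 1: 14/23 = 0.6087
  k = 2: (14 + 9)/23 = 23/23 = 1

Summary (fraction, with percent):

explained: PC1 0.6087 (60.87%), PC2 0.3913 (39.13%);  cumulative: 0.6087, 1


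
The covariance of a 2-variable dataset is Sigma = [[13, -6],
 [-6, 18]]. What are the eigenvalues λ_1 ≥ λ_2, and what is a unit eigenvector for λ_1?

Step 1 — characteristic polynomial of 2×2 Sigma:
  det(Sigma - λI) = λ² - trace · λ + det = 0.
  trace = 13 + 18 = 31, det = 13·18 - (-6)² = 198.
Step 2 — discriminant:
  Δ = trace² - 4·det = 961 - 792 = 169.
Step 3 — eigenvalues:
  λ = (trace ± √Δ)/2 = (31 ± 13)/2,
  λ_1 = 22,  λ_2 = 9.

Step 4 — unit eigenvector for λ_1: solve (Sigma - λ_1 I)v = 0. First row:
  (13 - 22)·v_x + (-6)·v_y = 0, i.e. (-9)·v_x + (-6)·v_y = 0,
  so v ∝ (b, λ_1 - a) = (-6, 9); multiply by -1 so the first entry is positive: u = (6, -9).
  ||u|| = √((6)² + (-9)²) = √(117) ≈ 10.8167,
  v_1 = u/||u|| ≈ (0.5547, -0.8321) (||v_1|| = 1).

λ_1 = 22,  λ_2 = 9;  v_1 ≈ (0.5547, -0.8321)


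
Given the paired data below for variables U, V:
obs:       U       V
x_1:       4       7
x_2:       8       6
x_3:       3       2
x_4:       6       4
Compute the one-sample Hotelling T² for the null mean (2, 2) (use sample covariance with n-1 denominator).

Step 1 — sample mean vector:
  mean(U) = (4 + 8 + 3 + 6) / 4 = 21/4 = 5.25
  mean(V) = (7 + 6 + 2 + 4) / 4 = 19/4 = 4.75
  x̄ = (5.25, 4.75),  deviation x̄ - mu_0 = (5.25, 4.75) - (2, 2) = (3.25, 2.75).

Step 2 — sample covariance matrix, S[i,j] = (1/(n-1)) · Σ_k (x_{k,i} - mean_i) · (x_{k,j} - mean_j), divisor n-1 = 3:
  S[U,U] = ((-1.25)·(-1.25) + (2.75)·(2.75) + (-2.25)·(-2.25) + (0.75)·(0.75)) / 3 = 14.75/3 = 4.9167
  S[U,V] = ((-1.25)·(2.25) + (2.75)·(1.25) + (-2.25)·(-2.75) + (0.75)·(-0.75)) / 3 = 6.25/3 = 2.0833
  S[V,V] = ((2.25)·(2.25) + (1.25)·(1.25) + (-2.75)·(-2.75) + (-0.75)·(-0.75)) / 3 = 14.75/3 = 4.9167
  S = [[4.9167, 2.0833],
 [2.0833, 4.9167]].

Step 3 — invert S. det(S) = 4.9167·4.9167 - (2.0833)² = 19.8333.
  S^{-1} = (1/det) · [[d, -b], [-b, a]] = [[0.2479, -0.105],
 [-0.105, 0.2479]].

Step 4 — quadratic form (x̄ - mu_0)^T · S^{-1} · (x̄ - mu_0):
  S^{-1} · (x̄ - mu_0) = (0.5168, 0.3403),
  (x̄ - mu_0)^T · [...] = (3.25)·(0.5168) + (2.75)·(0.3403) = 2.6155.

Step 5 — scale by n: T² = 4 · 2.6155 = 10.4622.

T² ≈ 10.4622


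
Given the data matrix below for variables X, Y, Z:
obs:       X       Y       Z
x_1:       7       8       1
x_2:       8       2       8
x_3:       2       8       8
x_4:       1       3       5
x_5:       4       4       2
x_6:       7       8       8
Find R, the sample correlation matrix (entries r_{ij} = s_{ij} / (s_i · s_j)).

Step 1 — column means:
  mean(X) = (7 + 8 + 2 + 1 + 4 + 7) / 6 = 29/6 = 4.8333
  mean(Y) = (8 + 2 + 8 + 3 + 4 + 8) / 6 = 33/6 = 5.5
  mean(Z) = (1 + 8 + 8 + 5 + 2 + 8) / 6 = 32/6 = 5.3333

Step 2 — sample variances and covariances s[i,j] = (1/(n-1)) · Σ_k (x_{k,i} - mean_i) · (x_{k,j} - mean_j), with n-1 = 5:
  s[X,X] = ((2.1667)·(2.1667) + (3.1667)·(3.1667) + (-2.8333)·(-2.8333) + (-3.8333)·(-3.8333) + (-0.8333)·(-0.8333) + (2.1667)·(2.1667)) / 5 = 42.8333/5 = 8.5667
  s[X,Y] = ((2.1667)·(2.5) + (3.1667)·(-3.5) + (-2.8333)·(2.5) + (-3.8333)·(-2.5) + (-0.8333)·(-1.5) + (2.1667)·(2.5)) / 5 = 3.5/5 = 0.7
  s[X,Z] = ((2.1667)·(-4.3333) + (3.1667)·(2.6667) + (-2.8333)·(2.6667) + (-3.8333)·(-0.3333) + (-0.8333)·(-3.3333) + (2.1667)·(2.6667)) / 5 = 1.3333/5 = 0.2667
  s[Y,Y] = ((2.5)·(2.5) + (-3.5)·(-3.5) + (2.5)·(2.5) + (-2.5)·(-2.5) + (-1.5)·(-1.5) + (2.5)·(2.5)) / 5 = 39.5/5 = 7.9
  s[Y,Z] = ((2.5)·(-4.3333) + (-3.5)·(2.6667) + (2.5)·(2.6667) + (-2.5)·(-0.3333) + (-1.5)·(-3.3333) + (2.5)·(2.6667)) / 5 = -1/5 = -0.2
  s[Z,Z] = ((-4.3333)·(-4.3333) + (2.6667)·(2.6667) + (2.6667)·(2.6667) + (-0.3333)·(-0.3333) + (-3.3333)·(-3.3333) + (2.6667)·(2.6667)) / 5 = 51.3333/5 = 10.2667
  Sample standard deviations s_i = √(s[i,i]):
  s(X) = √(8.5667) = 2.9269
  s(Y) = √(7.9) = 2.8107
  s(Z) = √(10.2667) = 3.2042

Step 3 — r_{ij} = s_{ij} / (s_i · s_j):
  r[X,X] = 1 (diagonal).
  r[X,Y] = 0.7 / (2.9269 · 2.8107) = 0.7 / 8.2266 = 0.0851
  r[X,Z] = 0.2667 / (2.9269 · 3.2042) = 0.2667 / 9.3782 = 0.0284
  r[Y,Y] = 1 (diagonal).
  r[Y,Z] = -0.2 / (2.8107 · 3.2042) = -0.2 / 9.0059 = -0.0222
  r[Z,Z] = 1 (diagonal).

R is symmetric with unit diagonal. Assembling:

R = [[1, 0.0851, 0.0284],
 [0.0851, 1, -0.0222],
 [0.0284, -0.0222, 1]]


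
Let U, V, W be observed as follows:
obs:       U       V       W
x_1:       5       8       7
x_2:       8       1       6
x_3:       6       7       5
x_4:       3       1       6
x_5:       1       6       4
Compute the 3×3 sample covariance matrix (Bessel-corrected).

Step 1 — column means:
  mean(U) = (5 + 8 + 6 + 3 + 1) / 5 = 23/5 = 4.6
  mean(V) = (8 + 1 + 7 + 1 + 6) / 5 = 23/5 = 4.6
  mean(W) = (7 + 6 + 5 + 6 + 4) / 5 = 28/5 = 5.6

Step 2 — sample covariance S[i,j] = (1/(n-1)) · Σ_k (x_{k,i} - mean_i) · (x_{k,j} - mean_j), with n-1 = 4.
  S[U,U] = ((0.4)·(0.4) + (3.4)·(3.4) + (1.4)·(1.4) + (-1.6)·(-1.6) + (-3.6)·(-3.6)) / 4 = 29.2/4 = 7.3
  S[U,V] = ((0.4)·(3.4) + (3.4)·(-3.6) + (1.4)·(2.4) + (-1.6)·(-3.6) + (-3.6)·(1.4)) / 4 = -6.8/4 = -1.7
  S[U,W] = ((0.4)·(1.4) + (3.4)·(0.4) + (1.4)·(-0.6) + (-1.6)·(0.4) + (-3.6)·(-1.6)) / 4 = 6.2/4 = 1.55
  S[V,V] = ((3.4)·(3.4) + (-3.6)·(-3.6) + (2.4)·(2.4) + (-3.6)·(-3.6) + (1.4)·(1.4)) / 4 = 45.2/4 = 11.3
  S[V,W] = ((3.4)·(1.4) + (-3.6)·(0.4) + (2.4)·(-0.6) + (-3.6)·(0.4) + (1.4)·(-1.6)) / 4 = -1.8/4 = -0.45
  S[W,W] = ((1.4)·(1.4) + (0.4)·(0.4) + (-0.6)·(-0.6) + (0.4)·(0.4) + (-1.6)·(-1.6)) / 4 = 5.2/4 = 1.3

S is symmetric (S[j,i] = S[i,j]). Assembling:

S = [[7.3, -1.7, 1.55],
 [-1.7, 11.3, -0.45],
 [1.55, -0.45, 1.3]]


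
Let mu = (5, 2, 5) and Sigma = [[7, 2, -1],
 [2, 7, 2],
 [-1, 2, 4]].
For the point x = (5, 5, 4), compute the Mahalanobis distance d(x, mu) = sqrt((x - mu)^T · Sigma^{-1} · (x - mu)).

Step 1 — centre the observation: (x - mu) = (0, 3, -1).

Step 2 — invert Sigma (cofactor / det for 3×3, or solve directly):
  Sigma^{-1} = [[0.1752, -0.073, 0.0803],
 [-0.073, 0.1971, -0.1168],
 [0.0803, -0.1168, 0.3285]].

Step 3 — form the quadratic (x - mu)^T · Sigma^{-1} · (x - mu):
  Sigma^{-1} · (x - mu) = (-0.2993, 0.708, -0.6788).
  (x - mu)^T · [Sigma^{-1} · (x - mu)] = (0)·(-0.2993) + (3)·(0.708) + (-1)·(-0.6788) = 2.8029.

Step 4 — take square root: d = √(2.8029) ≈ 1.6742.

d(x, mu) = √(2.8029) ≈ 1.6742


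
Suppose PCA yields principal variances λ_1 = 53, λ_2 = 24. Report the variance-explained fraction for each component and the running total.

Step 1 — total variance = trace(Sigma) = Σ λ_i = 53 + 24 = 77.

Step 2 — fraction explained by component i = λ_i / Σ λ:
  PC1: 53/77 = 0.6883
  PC2: 24/77 = 0.3117

Step 3 — cumulative fraction after k components = (λ_1 + ... + λ_k) / Σ λ:
  k = 1: 53/77 = 0.6883
  k = 2: (53 + 24)/77 = 77/77 = 1

Summary (fraction, with percent):

explained: PC1 0.6883 (68.83%), PC2 0.3117 (31.17%);  cumulative: 0.6883, 1


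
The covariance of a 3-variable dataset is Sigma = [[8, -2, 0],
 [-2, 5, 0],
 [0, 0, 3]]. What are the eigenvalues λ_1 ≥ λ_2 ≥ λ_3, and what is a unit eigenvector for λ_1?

Step 1 — characteristic polynomial p(λ) = det(λI - Sigma) = λ³ - tr·λ² + c_1·λ - det, where tr = trace, c_1 = sum of the principal 2×2 minors, det = det(Sigma):
  tr = 8 + 5 + 3 = 16,
  c_1 = (8·5 - (-2)²) + (8·3 - (0)²) + (5·3 - (0)²) = 36 + 24 + 15 = 75,
  det = 8·(5·3 - (0)²) - (-2)·((-2)·3 - (0)·(0)) + (0)·((-2)·(0) - 5·(0)) = 8·(15) - (-2)·(-6) + (0)·(0) = 108.
  So p(λ) = λ³ - 16λ² + 75λ - 108.
Step 2 — look for an integer root (rational root theorem: any rational root is an integer divisor of 108). Testing λ = 3:
  p(3) = 27 - 144 + 225 - 108 = 0  ✓
  Dividing out (λ - 3): p(λ) = (λ - 3)(λ² - 13λ + 36).
Step 3 — remaining eigenvalues from the quadratic λ² - 13λ + 36 = 0:
  Δ = 13² - 4·36 = 169 - 144 = 25,  λ = (13 ± √25)/2 = (13 ± 5)/2 = 9 or 4.
  Sorted: λ_1 = 9,  λ_2 = 4,  λ_3 = 3  (check: sum = 16 = tr ✓).

Step 4 — unit eigenvector for λ_1 = 9: v spans the null space of (Sigma - λ_1 I), whose rows are
  r_1 = (-1, -2, 0),  r_2 = (-2, -4, 0),  r_3 = (0, 0, -6).
  v is orthogonal to every row, so take v ∝ r_1 × r_3 = ((-2)·(-6) - (0)·(0), (0)·(0) - (-1)·(-6), (-1)·(0) - (-2)·(0)) = (12, -6, 0).
  Rescale (divide by 6): u = (2, -1, 0).
  ||u|| = √((2)² + (-1)² + (0)²) = √(5) ≈ 2.2361,  v_1 = u/||u|| ≈ (0.8944, -0.4472, 0) (||v_1|| = 1).

λ_1 = 9,  λ_2 = 4,  λ_3 = 3;  v_1 ≈ (0.8944, -0.4472, 0)


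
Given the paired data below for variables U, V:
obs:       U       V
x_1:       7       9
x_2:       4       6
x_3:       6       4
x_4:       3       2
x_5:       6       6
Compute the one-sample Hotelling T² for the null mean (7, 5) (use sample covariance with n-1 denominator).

Step 1 — sample mean vector:
  mean(U) = (7 + 4 + 6 + 3 + 6) / 5 = 26/5 = 5.2
  mean(V) = (9 + 6 + 4 + 2 + 6) / 5 = 27/5 = 5.4
  x̄ = (5.2, 5.4),  deviation x̄ - mu_0 = (5.2, 5.4) - (7, 5) = (-1.8, 0.4).

Step 2 — sample covariance matrix, S[i,j] = (1/(n-1)) · Σ_k (x_{k,i} - mean_i) · (x_{k,j} - mean_j), divisor n-1 = 4:
  S[U,U] = ((1.8)·(1.8) + (-1.2)·(-1.2) + (0.8)·(0.8) + (-2.2)·(-2.2) + (0.8)·(0.8)) / 4 = 10.8/4 = 2.7
  S[U,V] = ((1.8)·(3.6) + (-1.2)·(0.6) + (0.8)·(-1.4) + (-2.2)·(-3.4) + (0.8)·(0.6)) / 4 = 12.6/4 = 3.15
  S[V,V] = ((3.6)·(3.6) + (0.6)·(0.6) + (-1.4)·(-1.4) + (-3.4)·(-3.4) + (0.6)·(0.6)) / 4 = 27.2/4 = 6.8
  S = [[2.7, 3.15],
 [3.15, 6.8]].

Step 3 — invert S. det(S) = 2.7·6.8 - (3.15)² = 8.4375.
  S^{-1} = (1/det) · [[d, -b], [-b, a]] = [[0.8059, -0.3733],
 [-0.3733, 0.32]].

Step 4 — quadratic form (x̄ - mu_0)^T · S^{-1} · (x̄ - mu_0):
  S^{-1} · (x̄ - mu_0) = (-1.6, 0.8),
  (x̄ - mu_0)^T · [...] = (-1.8)·(-1.6) + (0.4)·(0.8) = 3.2.

Step 5 — scale by n: T² = 5 · 3.2 = 16.

T² ≈ 16


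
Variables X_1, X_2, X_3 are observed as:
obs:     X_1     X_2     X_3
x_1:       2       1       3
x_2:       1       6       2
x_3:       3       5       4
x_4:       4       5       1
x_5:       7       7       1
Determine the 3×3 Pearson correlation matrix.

Step 1 — column means:
  mean(X_1) = (2 + 1 + 3 + 4 + 7) / 5 = 17/5 = 3.4
  mean(X_2) = (1 + 6 + 5 + 5 + 7) / 5 = 24/5 = 4.8
  mean(X_3) = (3 + 2 + 4 + 1 + 1) / 5 = 11/5 = 2.2

Step 2 — sample variances and covariances s[i,j] = (1/(n-1)) · Σ_k (x_{k,i} - mean_i) · (x_{k,j} - mean_j), with n-1 = 4:
  s[X_1,X_1] = ((-1.4)·(-1.4) + (-2.4)·(-2.4) + (-0.4)·(-0.4) + (0.6)·(0.6) + (3.6)·(3.6)) / 4 = 21.2/4 = 5.3
  s[X_1,X_2] = ((-1.4)·(-3.8) + (-2.4)·(1.2) + (-0.4)·(0.2) + (0.6)·(0.2) + (3.6)·(2.2)) / 4 = 10.4/4 = 2.6
  s[X_1,X_3] = ((-1.4)·(0.8) + (-2.4)·(-0.2) + (-0.4)·(1.8) + (0.6)·(-1.2) + (3.6)·(-1.2)) / 4 = -6.4/4 = -1.6
  s[X_2,X_2] = ((-3.8)·(-3.8) + (1.2)·(1.2) + (0.2)·(0.2) + (0.2)·(0.2) + (2.2)·(2.2)) / 4 = 20.8/4 = 5.2
  s[X_2,X_3] = ((-3.8)·(0.8) + (1.2)·(-0.2) + (0.2)·(1.8) + (0.2)·(-1.2) + (2.2)·(-1.2)) / 4 = -5.8/4 = -1.45
  s[X_3,X_3] = ((0.8)·(0.8) + (-0.2)·(-0.2) + (1.8)·(1.8) + (-1.2)·(-1.2) + (-1.2)·(-1.2)) / 4 = 6.8/4 = 1.7
  Sample standard deviations s_i = √(s[i,i]):
  s(X_1) = √(5.3) = 2.3022
  s(X_2) = √(5.2) = 2.2804
  s(X_3) = √(1.7) = 1.3038

Step 3 — r_{ij} = s_{ij} / (s_i · s_j):
  r[X_1,X_1] = 1 (diagonal).
  r[X_1,X_2] = 2.6 / (2.3022 · 2.2804) = 2.6 / 5.2498 = 0.4953
  r[X_1,X_3] = -1.6 / (2.3022 · 1.3038) = -1.6 / 3.0017 = -0.533
  r[X_2,X_2] = 1 (diagonal).
  r[X_2,X_3] = -1.45 / (2.2804 · 1.3038) = -1.45 / 2.9732 = -0.4877
  r[X_3,X_3] = 1 (diagonal).

R is symmetric with unit diagonal. Assembling:

R = [[1, 0.4953, -0.533],
 [0.4953, 1, -0.4877],
 [-0.533, -0.4877, 1]]


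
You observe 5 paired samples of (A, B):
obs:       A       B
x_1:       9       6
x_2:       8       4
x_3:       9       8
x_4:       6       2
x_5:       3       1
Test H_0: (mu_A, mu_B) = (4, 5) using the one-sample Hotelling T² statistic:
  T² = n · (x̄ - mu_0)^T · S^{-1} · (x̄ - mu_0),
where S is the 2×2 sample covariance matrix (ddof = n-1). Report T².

Step 1 — sample mean vector:
  mean(A) = (9 + 8 + 9 + 6 + 3) / 5 = 35/5 = 7
  mean(B) = (6 + 4 + 8 + 2 + 1) / 5 = 21/5 = 4.2
  x̄ = (7, 4.2),  deviation x̄ - mu_0 = (7, 4.2) - (4, 5) = (3, -0.8).

Step 2 — sample covariance matrix, S[i,j] = (1/(n-1)) · Σ_k (x_{k,i} - mean_i) · (x_{k,j} - mean_j), divisor n-1 = 4:
  S[A,A] = ((2)·(2) + (1)·(1) + (2)·(2) + (-1)·(-1) + (-4)·(-4)) / 4 = 26/4 = 6.5
  S[A,B] = ((2)·(1.8) + (1)·(-0.2) + (2)·(3.8) + (-1)·(-2.2) + (-4)·(-3.2)) / 4 = 26/4 = 6.5
  S[B,B] = ((1.8)·(1.8) + (-0.2)·(-0.2) + (3.8)·(3.8) + (-2.2)·(-2.2) + (-3.2)·(-3.2)) / 4 = 32.8/4 = 8.2
  S = [[6.5, 6.5],
 [6.5, 8.2]].

Step 3 — invert S. det(S) = 6.5·8.2 - (6.5)² = 11.05.
  S^{-1} = (1/det) · [[d, -b], [-b, a]] = [[0.7421, -0.5882],
 [-0.5882, 0.5882]].

Step 4 — quadratic form (x̄ - mu_0)^T · S^{-1} · (x̄ - mu_0):
  S^{-1} · (x̄ - mu_0) = (2.6968, -2.2353),
  (x̄ - mu_0)^T · [...] = (3)·(2.6968) + (-0.8)·(-2.2353) = 9.8787.

Step 5 — scale by n: T² = 5 · 9.8787 = 49.3937.

T² ≈ 49.3937


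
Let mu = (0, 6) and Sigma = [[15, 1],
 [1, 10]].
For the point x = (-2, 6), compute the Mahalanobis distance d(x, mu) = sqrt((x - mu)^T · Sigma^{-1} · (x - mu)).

Step 1 — centre the observation: (x - mu) = (-2, 0).

Step 2 — invert Sigma. det(Sigma) = 15·10 - (1)² = 149.
  Sigma^{-1} = (1/det) · [[d, -b], [-b, a]] = [[0.0671, -0.0067],
 [-0.0067, 0.1007]].

Step 3 — form the quadratic (x - mu)^T · Sigma^{-1} · (x - mu):
  Sigma^{-1} · (x - mu) = (-0.1342, 0.0134).
  (x - mu)^T · [Sigma^{-1} · (x - mu)] = (-2)·(-0.1342) + (0)·(0.0134) = 0.2685.

Step 4 — take square root: d = √(0.2685) ≈ 0.5181.

d(x, mu) = √(0.2685) ≈ 0.5181


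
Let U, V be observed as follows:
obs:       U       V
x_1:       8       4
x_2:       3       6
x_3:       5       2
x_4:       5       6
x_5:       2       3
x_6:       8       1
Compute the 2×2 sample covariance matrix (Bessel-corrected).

Step 1 — column means:
  mean(U) = (8 + 3 + 5 + 5 + 2 + 8) / 6 = 31/6 = 5.1667
  mean(V) = (4 + 6 + 2 + 6 + 3 + 1) / 6 = 22/6 = 3.6667

Step 2 — sample covariance S[i,j] = (1/(n-1)) · Σ_k (x_{k,i} - mean_i) · (x_{k,j} - mean_j), with n-1 = 5.
  S[U,U] = ((2.8333)·(2.8333) + (-2.1667)·(-2.1667) + (-0.1667)·(-0.1667) + (-0.1667)·(-0.1667) + (-3.1667)·(-3.1667) + (2.8333)·(2.8333)) / 5 = 30.8333/5 = 6.1667
  S[U,V] = ((2.8333)·(0.3333) + (-2.1667)·(2.3333) + (-0.1667)·(-1.6667) + (-0.1667)·(2.3333) + (-3.1667)·(-0.6667) + (2.8333)·(-2.6667)) / 5 = -9.6667/5 = -1.9333
  S[V,V] = ((0.3333)·(0.3333) + (2.3333)·(2.3333) + (-1.6667)·(-1.6667) + (2.3333)·(2.3333) + (-0.6667)·(-0.6667) + (-2.6667)·(-2.6667)) / 5 = 21.3333/5 = 4.2667

S is symmetric (S[j,i] = S[i,j]). Assembling:

S = [[6.1667, -1.9333],
 [-1.9333, 4.2667]]


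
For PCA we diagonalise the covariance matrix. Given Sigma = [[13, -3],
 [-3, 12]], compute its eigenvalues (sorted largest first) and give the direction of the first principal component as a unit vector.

Step 1 — characteristic polynomial of 2×2 Sigma:
  det(Sigma - λI) = λ² - trace · λ + det = 0.
  trace = 13 + 12 = 25, det = 13·12 - (-3)² = 147.
Step 2 — discriminant:
  Δ = trace² - 4·det = 625 - 588 = 37.
Step 3 — eigenvalues:
  λ = (trace ± √Δ)/2 = (25 ± 6.0828)/2,
  λ_1 = 15.5414,  λ_2 = 9.4586.

Step 4 — unit eigenvector for λ_1: solve (Sigma - λ_1 I)v = 0. First row:
  (13 - 15.5414)·v_x + (-3)·v_y = 0, i.e. (-2.5414)·v_x + (-3)·v_y = 0,
  so v ∝ (b, λ_1 - a) = (-3, 2.5414); multiply by -1 so the first entry is positive: u = (3, -2.5414).
  ||u|| = √((3)² + (-2.5414)²) = √(15.4586) ≈ 3.9317,
  v_1 = u/||u|| ≈ (0.763, -0.6464) (||v_1|| = 1).

λ_1 = 15.5414,  λ_2 = 9.4586;  v_1 ≈ (0.763, -0.6464)
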